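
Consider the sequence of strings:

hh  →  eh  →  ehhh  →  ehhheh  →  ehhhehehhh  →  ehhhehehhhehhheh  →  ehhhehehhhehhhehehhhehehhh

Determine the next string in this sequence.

This is a Fibonacci-style word recurrence s(k) = s(k−1)·s(k−2): e.g. eh·hh = ehhh.
The next term joins ehhhehehhhehhhehehhhehehhh and ehhhehehhhehhheh.

ehhhehehhhehhhehehhhehehhhehhhehehhhehhheh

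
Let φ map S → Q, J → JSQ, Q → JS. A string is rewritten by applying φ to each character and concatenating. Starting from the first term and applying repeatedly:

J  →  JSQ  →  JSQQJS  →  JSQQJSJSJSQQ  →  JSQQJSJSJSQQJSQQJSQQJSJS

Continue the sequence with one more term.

φ(JSQQJSJSJSQQJSQQJSQQJSJS) expands symbol-by-symbol to JSQ Q JS JS JSQ Q JSQ Q JSQ Q JS JS JSQ Q JS JS JSQ Q JS JS JSQ Q JSQ Q; joining the 24 pieces gives the next term.

JSQQJSJSJSQQJSQQJSQQJSJSJSQQJSJSJSQQJSJSJSQQJSQQ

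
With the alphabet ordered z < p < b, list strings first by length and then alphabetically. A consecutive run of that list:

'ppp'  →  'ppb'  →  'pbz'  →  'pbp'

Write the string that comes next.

The successor of pbp increments the rightmost position that isn't already b and resets every position after it to z.

pbb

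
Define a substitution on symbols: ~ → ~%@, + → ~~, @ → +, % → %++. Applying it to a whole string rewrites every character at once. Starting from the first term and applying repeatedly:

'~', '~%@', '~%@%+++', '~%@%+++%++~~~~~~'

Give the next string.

~%@%+++%++~~~~~~%++~~~~~%@~%@~%@~%@~%@~%@

Applying the rule to each of the 16 symbols of ~%@%+++%++~~~~~~ gives the pieces ~%@ %++ + %++ ~~ ~~ ~~ %++ ~~ ~~ ~%@ ~%@ ~%@ ~%@ ~%@ ~%@, which concatenate to the answer.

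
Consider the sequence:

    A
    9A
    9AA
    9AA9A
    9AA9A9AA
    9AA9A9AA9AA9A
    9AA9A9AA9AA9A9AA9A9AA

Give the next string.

From term 3 onward, concatenate the last term with the second-to-last: 9A·A = 9AA, 9AA·9A = 9AA9A, …
So term 8 is 9AA9A9AA9AA9A9AA9A9AA·9AA9A9AA9AA9A.

9AA9A9AA9AA9A9AA9A9AA9AA9A9AA9AA9A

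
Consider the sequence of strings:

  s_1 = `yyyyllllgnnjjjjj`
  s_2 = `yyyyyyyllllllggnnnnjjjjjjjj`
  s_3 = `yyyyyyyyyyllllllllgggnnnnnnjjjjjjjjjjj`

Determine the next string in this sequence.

yyyyyyyyyyyyyllllllllllggggnnnnnnnnjjjjjjjjjjjjjj

Each string has the form y^{3n-2} l^{2n} g^{n-1} n^{2n-2} j^{3n-1}, where the shown terms are n = 2, 3, 4.
Setting n = 5 gives 13, 10, 4, 8, 14 characters in each block.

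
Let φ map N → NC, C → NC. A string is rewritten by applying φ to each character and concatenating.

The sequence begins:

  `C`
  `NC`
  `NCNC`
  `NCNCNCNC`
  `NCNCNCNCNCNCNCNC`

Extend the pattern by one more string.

NCNCNCNCNCNCNCNCNCNCNCNCNCNCNCNC

Replace each of the 16 characters of NCNCNCNCNCNCNCNC in place — NC NC NC NC NC NC NC NC NC NC NC NC NC NC NC NC — and concatenate.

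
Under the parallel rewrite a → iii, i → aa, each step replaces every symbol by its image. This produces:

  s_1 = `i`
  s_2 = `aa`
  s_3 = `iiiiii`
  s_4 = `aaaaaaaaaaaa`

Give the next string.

Rewriting each symbol of aaaaaaaaaaaa: a→iii, a→iii, a→iii, a→iii, a→iii, a→iii, a→iii, a→iii, a→iii, a→iii, a→iii, a→iii, which concatenates to iii iii iii iii iii iii iii iii iii iii iii iii.

iiiiiiiiiiiiiiiiiiiiiiiiiiiiiiiiiiii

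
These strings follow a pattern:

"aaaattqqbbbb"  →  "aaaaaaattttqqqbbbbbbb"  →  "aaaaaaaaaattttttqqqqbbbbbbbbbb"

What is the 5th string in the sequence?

aaaaaaaaaaaaaaaattttttttttqqqqqqbbbbbbbbbbbbbbbb

Each string has the form a^{3n+1} t^{2n} q^{n+1} b^{3n+1} (n = 1, 2, …).
Setting n = 5 gives 16, 10, 6, 16 characters in each block.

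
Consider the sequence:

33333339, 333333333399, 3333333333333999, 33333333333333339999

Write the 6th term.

3333333333333333333333999999

The n-th term is 3n+1 3's then n-1 9's, where the shown terms are n = 2, 3, 4, 5.
For term 6, n = 7, so the run lengths are 22, 6.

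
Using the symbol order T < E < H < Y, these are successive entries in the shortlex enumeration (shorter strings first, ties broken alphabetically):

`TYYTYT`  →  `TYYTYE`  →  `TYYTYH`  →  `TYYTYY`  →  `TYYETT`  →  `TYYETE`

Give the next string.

TYYETH

Treat TYYETE as a base-4 numeral over the given alphabet and add one, carrying through any trailing Y's.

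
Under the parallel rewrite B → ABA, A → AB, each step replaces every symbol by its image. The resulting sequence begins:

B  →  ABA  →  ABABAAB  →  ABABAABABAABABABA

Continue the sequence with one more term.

ABABAABABAABABABAABABAABABABAABABAABABAAB

φ(ABABAABABAABABABA) expands symbol-by-symbol to AB ABA AB ABA AB AB ABA AB ABA AB AB ABA AB ABA AB ABA AB; joining the 17 pieces gives the next term.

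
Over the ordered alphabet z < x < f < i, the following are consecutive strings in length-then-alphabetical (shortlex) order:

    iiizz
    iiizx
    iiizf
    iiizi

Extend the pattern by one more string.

The successor of iiizi increments the rightmost position that isn't already i and resets every position after it to z.

iiixz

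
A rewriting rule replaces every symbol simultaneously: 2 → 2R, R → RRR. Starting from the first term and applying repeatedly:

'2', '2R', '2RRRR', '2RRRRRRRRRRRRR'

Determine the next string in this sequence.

φ(2RRRRRRRRRRRRR) expands symbol-by-symbol to 2R RRR RRR RRR RRR RRR RRR RRR RRR RRR RRR RRR RRR RRR; joining the 14 pieces gives the next term.

2RRRRRRRRRRRRRRRRRRRRRRRRRRRRRRRRRRRRRRRR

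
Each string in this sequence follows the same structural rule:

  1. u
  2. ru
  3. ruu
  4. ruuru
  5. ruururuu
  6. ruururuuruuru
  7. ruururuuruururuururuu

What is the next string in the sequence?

ruururuuruururuururuuruururuuruuru

From term 3 onward, concatenate the last term with the second-to-last: ru·u = ruu, ruu·ru = ruuru, …
So term 8 is ruururuuruururuururuu·ruururuuruuru.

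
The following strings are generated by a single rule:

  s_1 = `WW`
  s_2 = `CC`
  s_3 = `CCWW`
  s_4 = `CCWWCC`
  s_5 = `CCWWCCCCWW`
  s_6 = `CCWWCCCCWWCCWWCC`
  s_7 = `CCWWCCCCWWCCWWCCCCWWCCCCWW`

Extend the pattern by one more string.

This is a Fibonacci-style word recurrence s(k) = s(k−1)·s(k−2): e.g. CC·WW = CCWW.
The next term joins CCWWCCCCWWCCWWCCCCWWCCCCWW and CCWWCCCCWWCCWWCC.

CCWWCCCCWWCCWWCCCCWWCCCCWWCCWWCCCCWWCCWWCC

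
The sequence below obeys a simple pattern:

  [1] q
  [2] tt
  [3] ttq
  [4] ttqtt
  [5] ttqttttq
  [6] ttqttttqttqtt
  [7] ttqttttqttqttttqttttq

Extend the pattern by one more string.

From term 3 onward, concatenate the last term with the second-to-last: tt·q = ttq, ttq·tt = ttqtt, …
The next term joins ttqttttqttqttttqttttq and ttqttttqttqtt.

ttqttttqttqttttqttttqttqttttqttqtt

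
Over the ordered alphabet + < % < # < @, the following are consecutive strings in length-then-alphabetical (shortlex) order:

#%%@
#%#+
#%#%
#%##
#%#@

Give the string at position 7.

Stepping forward 2 times from #%#@: #%#@ → #%@+, then the target.

#%@%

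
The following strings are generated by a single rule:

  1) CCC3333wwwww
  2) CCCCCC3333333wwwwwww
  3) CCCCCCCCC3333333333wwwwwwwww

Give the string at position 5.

CCCCCCCCCCCCCCC3333333333333333wwwwwwwwwwwww

The n-th term is 3n C's then 3n+1 3's then 2n+3 w's (n = 1, 2, …).
For term 5, n = 5, so the run lengths are 15, 16, 13.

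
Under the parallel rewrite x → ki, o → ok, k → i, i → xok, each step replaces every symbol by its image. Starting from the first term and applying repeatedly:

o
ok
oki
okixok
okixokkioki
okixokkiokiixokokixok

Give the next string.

φ(okixokkiokiixokokixok) expands symbol-by-symbol to ok i xok ki ok i i xok ok i xok xok ki ok i ok i xok ki ok i; joining the 21 pieces gives the next term.

okixokkiokiixokokixokxokkiokiokixokkioki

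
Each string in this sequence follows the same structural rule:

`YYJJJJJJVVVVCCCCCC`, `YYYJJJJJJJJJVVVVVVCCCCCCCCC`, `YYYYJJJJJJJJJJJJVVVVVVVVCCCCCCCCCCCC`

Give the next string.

The n-th term is n Y's then 3n J's then 2n V's then 3n C's, where the shown terms are n = 2, 3, 4.
At n = 5 the blocks have lengths 5, 15, 10, 15.

YYYYYJJJJJJJJJJJJJJJVVVVVVVVVVCCCCCCCCCCCCCCC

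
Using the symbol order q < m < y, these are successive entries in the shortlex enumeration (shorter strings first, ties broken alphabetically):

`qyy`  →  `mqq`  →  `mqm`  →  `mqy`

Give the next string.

mmq

Find the rightmost character of mqy below y, bump it to the next letter, and reset everything to its right to q.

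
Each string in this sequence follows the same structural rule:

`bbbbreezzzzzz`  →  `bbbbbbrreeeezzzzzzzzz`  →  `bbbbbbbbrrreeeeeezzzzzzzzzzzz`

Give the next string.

bbbbbbbbbbrrrreeeeeeeezzzzzzzzzzzzzzz

Reading off run lengths: b runs 4, 6, 8; r runs 1, 2, 3; e runs 2, 4, 6; z runs 6, 9, 12 — each is linear in n (n = 1, 2, …).
For the next term, n = 4, so the run lengths are 10, 4, 8, 15.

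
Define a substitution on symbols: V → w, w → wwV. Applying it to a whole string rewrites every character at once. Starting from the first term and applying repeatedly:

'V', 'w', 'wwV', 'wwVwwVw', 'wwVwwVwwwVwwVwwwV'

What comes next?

wwVwwVwwwVwwVwwwVwwVwwVwwwVwwVwwwVwwVwwVw

φ(wwVwwVwwwVwwVwwwV) expands symbol-by-symbol to wwV wwV w wwV wwV w wwV wwV wwV w wwV wwV w wwV wwV wwV w; joining the 17 pieces gives the next term.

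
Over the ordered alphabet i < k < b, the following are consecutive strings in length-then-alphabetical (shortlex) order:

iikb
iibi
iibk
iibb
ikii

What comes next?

Treat ikii as a base-3 numeral over the given alphabet and add one, carrying through any trailing b's.

ikik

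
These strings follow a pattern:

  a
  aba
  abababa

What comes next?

Every step duplicates the string with 'b' between the halves.
So the next term is two copies of abababa with 'b' between the halves.

abababababababa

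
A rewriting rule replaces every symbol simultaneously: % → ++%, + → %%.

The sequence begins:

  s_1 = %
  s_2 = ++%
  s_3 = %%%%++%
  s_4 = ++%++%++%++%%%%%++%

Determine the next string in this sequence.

Replace each of the 19 characters of ++%++%++%++%%%%%++% in place — %% %% ++% %% %% ++% %% %% ++% %% %% ++% ++% ++% ++% ++% %% %% ++% — and concatenate.

%%%%++%%%%%++%%%%%++%%%%%++%++%++%++%++%%%%%++%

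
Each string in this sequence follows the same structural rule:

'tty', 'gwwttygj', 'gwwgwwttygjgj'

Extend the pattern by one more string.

gwwgwwgwwttygjgjgj

Each term wraps the previous one in gww on the left and gj on the right.
One more step from gwwgwwttygjgj gives the answer.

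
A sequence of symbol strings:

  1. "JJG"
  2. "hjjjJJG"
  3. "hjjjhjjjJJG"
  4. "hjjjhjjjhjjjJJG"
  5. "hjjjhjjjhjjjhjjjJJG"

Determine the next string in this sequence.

hjjjhjjjhjjjhjjjhjjjJJG

Each term is the previous one with hjjj prepended.
One more step from hjjjhjjjhjjjhjjjJJG gives the answer.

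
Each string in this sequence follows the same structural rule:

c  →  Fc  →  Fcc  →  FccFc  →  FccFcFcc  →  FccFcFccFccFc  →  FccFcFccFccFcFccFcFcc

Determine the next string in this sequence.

FccFcFccFccFcFccFcFccFccFcFccFccFc

From term 3 onward, concatenate the last term with the second-to-last: Fc·c = Fcc, Fcc·Fc = FccFc, …
Continuing: FccFcFccFccFcFccFcFcc · FccFcFccFccFc gives term 8.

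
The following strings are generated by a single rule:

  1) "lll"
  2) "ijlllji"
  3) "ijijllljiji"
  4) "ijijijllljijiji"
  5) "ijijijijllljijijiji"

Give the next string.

Each term wraps the previous one in ij on the left and ji on the right.
Applying this once more to ijijijijllljijijiji:

ijijijijijllljijijijiji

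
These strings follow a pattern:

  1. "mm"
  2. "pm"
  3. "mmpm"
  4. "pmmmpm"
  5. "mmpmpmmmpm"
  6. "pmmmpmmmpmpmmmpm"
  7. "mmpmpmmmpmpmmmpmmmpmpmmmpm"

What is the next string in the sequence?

pmmmpmmmpmpmmmpmmmpmpmmmpmpmmmpmmmpmpmmmpm

From term 3 onward, concatenate the second-to-last term with the last: mm·pm = mmpm, pm·mmpm = pmmmpm, …
Continuing: pmmmpmmmpmpmmmpm · mmpmpmmmpmpmmmpmmmpmpmmmpm gives term 8.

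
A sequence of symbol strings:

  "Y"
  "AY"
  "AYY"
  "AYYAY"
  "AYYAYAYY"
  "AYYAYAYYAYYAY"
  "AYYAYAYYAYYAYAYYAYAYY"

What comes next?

This is a Fibonacci-style word recurrence s(k) = s(k−1)·s(k−2): e.g. AY·Y = AYY.
So term 8 is AYYAYAYYAYYAYAYYAYAYY·AYYAYAYYAYYAY.

AYYAYAYYAYYAYAYYAYAYYAYYAYAYYAYYAY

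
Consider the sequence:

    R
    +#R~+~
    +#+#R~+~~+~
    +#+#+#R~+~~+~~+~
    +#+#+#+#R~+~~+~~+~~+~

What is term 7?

+#+#+#+#+#+#R~+~~+~~+~~+~~+~~+~

Every step adds +# to the front and ~+~ to the end of the previous string.
From +#+#+#+#R~+~~+~~+~~+~, 2 further steps: +#+#+#+#R~+~~+~~+~~+~ → +#+#+#+#+#R~+~~+~~+~~+~~+~ → (answer).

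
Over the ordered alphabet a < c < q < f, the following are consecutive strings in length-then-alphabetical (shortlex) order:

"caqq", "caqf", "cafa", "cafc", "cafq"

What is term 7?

Advancing 2 positions from cafq through cafq → caff reaches term 7.

ccaa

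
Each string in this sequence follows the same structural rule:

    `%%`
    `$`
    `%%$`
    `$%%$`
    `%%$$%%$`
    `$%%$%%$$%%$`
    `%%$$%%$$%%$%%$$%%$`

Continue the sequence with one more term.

This is a Fibonacci-style word recurrence s(k) = s(k−2)·s(k−1): e.g. %%·$ = %%$.
So term 8 is $%%$%%$$%%$·%%$$%%$$%%$%%$$%%$.

$%%$%%$$%%$%%$$%%$$%%$%%$$%%$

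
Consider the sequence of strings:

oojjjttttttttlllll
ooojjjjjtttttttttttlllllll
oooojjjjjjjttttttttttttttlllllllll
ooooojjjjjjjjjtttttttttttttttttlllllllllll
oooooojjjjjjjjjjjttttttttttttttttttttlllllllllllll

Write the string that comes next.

ooooooojjjjjjjjjjjjjtttttttttttttttttttttttlllllllllllllll

The n-th term is n o's then 2n-1 j's then 3n+2 t's then 2n+1 l's, where the shown terms are n = 2, 3, 4, 5, 6.
At n = 7 the blocks have lengths 7, 13, 23, 15.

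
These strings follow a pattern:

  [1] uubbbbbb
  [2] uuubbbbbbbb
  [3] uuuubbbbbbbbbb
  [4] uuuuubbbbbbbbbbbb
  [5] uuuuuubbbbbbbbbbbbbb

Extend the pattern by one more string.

Term n consists of n-1 u's, followed by 2n b's, where the shown terms are n = 3, 4, 5, 6, 7.
Setting n = 8 gives 7, 16 characters in each block.

uuuuuuubbbbbbbbbbbbbbbb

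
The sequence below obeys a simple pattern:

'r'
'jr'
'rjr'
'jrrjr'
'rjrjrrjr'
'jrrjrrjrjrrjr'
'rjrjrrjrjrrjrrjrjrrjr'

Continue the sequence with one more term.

jrrjrrjrjrrjrrjrjrrjrjrrjrrjrjrrjr

From term 3 onward, concatenate the second-to-last term with the last: r·jr = rjr, jr·rjr = jrrjr, …
Continuing: jrrjrrjrjrrjr · rjrjrrjrjrrjrrjrjrrjr gives term 8.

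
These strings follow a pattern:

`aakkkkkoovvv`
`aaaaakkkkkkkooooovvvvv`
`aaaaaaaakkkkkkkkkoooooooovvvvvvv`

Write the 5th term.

The n-th term is 3n-1 a's then 2n+3 k's then 3n-1 o's then 2n+1 v's (n = 1, 2, …).
At n = 5 the blocks have lengths 14, 13, 14, 11.

aaaaaaaaaaaaaakkkkkkkkkkkkkoooooooooooooovvvvvvvvvvv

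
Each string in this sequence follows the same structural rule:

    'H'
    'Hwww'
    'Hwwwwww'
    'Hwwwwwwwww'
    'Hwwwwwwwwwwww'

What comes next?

Hwwwwwwwwwwwwwww

The strings grow by a fixed suffix www each time.
So the next term is Hwwwwwwwwwwww·www.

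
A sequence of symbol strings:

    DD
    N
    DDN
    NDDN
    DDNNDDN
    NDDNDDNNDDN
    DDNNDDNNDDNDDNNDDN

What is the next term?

NDDNDDNNDDNDDNNDDNNDDNDDNNDDN

From term 3 onward, concatenate the second-to-last term with the last: DD·N = DDN, N·DDN = NDDN, …
So term 8 is NDDNDDNNDDN·DDNNDDNNDDNDDNNDDN.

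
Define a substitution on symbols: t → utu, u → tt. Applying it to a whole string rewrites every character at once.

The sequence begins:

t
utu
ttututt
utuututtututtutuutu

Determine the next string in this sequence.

Replace each of the 19 characters of utuututtututtutuutu in place — tt utu tt tt utu tt utu utu tt utu tt utu utu tt utu tt tt utu tt — and concatenate.

ttututtttututtutuututtututtutuututtututtttututt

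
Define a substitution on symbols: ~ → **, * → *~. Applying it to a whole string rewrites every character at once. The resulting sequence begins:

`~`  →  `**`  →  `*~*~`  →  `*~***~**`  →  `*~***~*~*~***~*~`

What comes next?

Rewriting the 16 symbols of *~***~*~*~***~*~ one by one yields *~ ** *~ *~ *~ ** *~ ** *~ ** *~ *~ *~ ** *~ **; concatenated:

*~***~*~*~***~***~***~*~*~***~**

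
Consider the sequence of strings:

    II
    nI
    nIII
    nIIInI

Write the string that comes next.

Each term (from the third on) is the previous term followed by the one before it: term 3 = nI·II = nIII.
Continuing: nIIInI · nIII gives term 5.

nIIInInIII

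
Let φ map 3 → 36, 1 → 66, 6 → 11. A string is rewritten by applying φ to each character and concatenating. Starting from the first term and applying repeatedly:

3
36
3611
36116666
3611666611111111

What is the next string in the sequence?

36116666111111116666666666666666

Replace each of the 16 characters of 3611666611111111 in place — 36 11 66 66 11 11 11 11 66 66 66 66 66 66 66 66 — and concatenate.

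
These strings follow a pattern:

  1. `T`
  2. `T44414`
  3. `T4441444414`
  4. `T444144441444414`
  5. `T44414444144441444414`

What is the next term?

Each term is the previous one with 44414 appended.
Applying this once more to T44414444144441444414:

T4441444414444144441444414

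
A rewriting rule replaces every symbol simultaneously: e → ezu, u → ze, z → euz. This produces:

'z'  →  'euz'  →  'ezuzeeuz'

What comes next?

ezueuzzeeuzezuezuzeeuz

Apply φ to ezuzeeuz symbol by symbol: e→ezu, z→euz, u→ze, z→euz, e→ezu, e→ezu, u→ze, z→euz; joined: ezu euz ze euz ezu ezu ze euz.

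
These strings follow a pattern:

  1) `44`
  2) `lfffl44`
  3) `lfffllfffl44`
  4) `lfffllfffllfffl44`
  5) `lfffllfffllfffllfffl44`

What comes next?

lfffllfffllfffllfffllfffl44

The strings grow by a fixed prefix lfffl each time.
So the next term is lfffl·lfffllfffllfffllfffl44.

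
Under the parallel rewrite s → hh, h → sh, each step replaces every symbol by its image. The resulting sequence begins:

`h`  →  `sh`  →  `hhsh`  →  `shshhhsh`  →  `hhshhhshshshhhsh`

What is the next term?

shshhhshshshhhshhhshhhshshshhhsh

φ(hhshhhshshshhhsh) expands symbol-by-symbol to sh sh hh sh sh sh hh sh hh sh hh sh sh sh hh sh; joining the 16 pieces gives the next term.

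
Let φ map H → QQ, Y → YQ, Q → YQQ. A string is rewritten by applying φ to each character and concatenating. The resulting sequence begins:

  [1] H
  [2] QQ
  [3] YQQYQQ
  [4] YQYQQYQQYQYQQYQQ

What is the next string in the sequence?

YQYQQYQYQQYQQYQYQQYQQYQYQQYQYQQYQQYQYQQYQQ

Replace each of the 16 characters of YQYQQYQQYQYQQYQQ in place — YQ YQQ YQ YQQ YQQ YQ YQQ YQQ YQ YQQ YQ YQQ YQQ YQ YQQ YQQ — and concatenate.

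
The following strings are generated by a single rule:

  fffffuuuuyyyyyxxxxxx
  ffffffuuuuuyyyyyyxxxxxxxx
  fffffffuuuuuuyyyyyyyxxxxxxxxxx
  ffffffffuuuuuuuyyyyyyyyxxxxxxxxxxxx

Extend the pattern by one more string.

Term n consists of n+2 f's, followed by n+1 u's, followed by n+2 y's, followed by 2n x's, where the shown terms are n = 3, 4, 5, 6.
For the next term, n = 7, so the run lengths are 9, 8, 9, 14.

fffffffffuuuuuuuuyyyyyyyyyxxxxxxxxxxxxxx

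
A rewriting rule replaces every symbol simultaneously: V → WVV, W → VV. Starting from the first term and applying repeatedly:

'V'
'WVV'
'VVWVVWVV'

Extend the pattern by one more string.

WVVWVVVVWVVWVVVVWVVWVV

Apply φ to VVWVVWVV symbol by symbol: V→WVV, V→WVV, W→VV, V→WVV, V→WVV, W→VV, V→WVV, V→WVV; joined: WVV WVV VV WVV WVV VV WVV WVV.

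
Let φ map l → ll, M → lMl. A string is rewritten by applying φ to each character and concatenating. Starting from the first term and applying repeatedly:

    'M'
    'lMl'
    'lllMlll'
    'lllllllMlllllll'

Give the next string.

Rewriting the 15 symbols of lllllllMlllllll one by one yields ll ll ll ll ll ll ll lMl ll ll ll ll ll ll ll; concatenated:

lllllllllllllllMlllllllllllllll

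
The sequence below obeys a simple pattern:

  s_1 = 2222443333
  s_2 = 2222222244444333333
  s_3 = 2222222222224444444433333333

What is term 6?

2222222222222222222222224444444444444444433333333333333

Reading off run lengths: 2 runs 4, 8, 12; 4 runs 2, 5, 8; 3 runs 4, 6, 8 — each is linear in n (n = 1, 2, …).
For term 6, n = 6, so the run lengths are 24, 17, 14.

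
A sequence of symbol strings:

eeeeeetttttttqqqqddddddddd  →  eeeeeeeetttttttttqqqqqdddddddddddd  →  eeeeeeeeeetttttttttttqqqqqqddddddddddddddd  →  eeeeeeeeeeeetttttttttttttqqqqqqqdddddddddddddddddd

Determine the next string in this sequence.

The n-th term is 2n e's then 2n+1 t's then n+1 q's then 3n d's, where the shown terms are n = 3, 4, 5, 6.
At n = 7 the blocks have lengths 14, 15, 8, 21.

eeeeeeeeeeeeeetttttttttttttttqqqqqqqqddddddddddddddddddddd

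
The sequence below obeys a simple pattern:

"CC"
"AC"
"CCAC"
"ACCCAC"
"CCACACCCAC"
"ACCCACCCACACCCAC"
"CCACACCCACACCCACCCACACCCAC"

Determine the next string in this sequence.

Each term (from the third on) is the two preceding terms concatenated in order: term 3 = CC·AC = CCAC.
The next term joins ACCCACCCACACCCAC and CCACACCCACACCCACCCACACCCAC.

ACCCACCCACACCCACCCACACCCACACCCACCCACACCCAC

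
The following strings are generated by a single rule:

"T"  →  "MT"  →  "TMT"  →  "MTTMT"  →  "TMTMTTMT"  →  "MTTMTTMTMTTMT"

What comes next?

This is a Fibonacci-style word recurrence s(k) = s(k−2)·s(k−1): e.g. T·MT = TMT.
The next term joins TMTMTTMT and MTTMTTMTMTTMT.

TMTMTTMTMTTMTTMTMTTMT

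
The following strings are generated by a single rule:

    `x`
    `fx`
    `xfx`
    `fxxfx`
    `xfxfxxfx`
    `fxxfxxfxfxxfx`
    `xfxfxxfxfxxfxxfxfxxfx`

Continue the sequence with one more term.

fxxfxxfxfxxfxxfxfxxfxfxxfxxfxfxxfx

From term 3 onward, concatenate the second-to-last term with the last: x·fx = xfx, fx·xfx = fxxfx, …
So term 8 is fxxfxxfxfxxfx·xfxfxxfxfxxfxxfxfxxfx.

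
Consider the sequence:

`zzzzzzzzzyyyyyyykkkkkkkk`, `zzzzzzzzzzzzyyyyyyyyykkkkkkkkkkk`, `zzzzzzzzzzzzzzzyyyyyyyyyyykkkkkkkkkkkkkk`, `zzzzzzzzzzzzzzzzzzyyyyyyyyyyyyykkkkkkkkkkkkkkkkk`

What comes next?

Each string has the form z^{3n+3} y^{2n+3} k^{3n+2}, where the shown terms are n = 2, 3, 4, 5.
Setting n = 6 gives 21, 15, 20 characters in each block.

zzzzzzzzzzzzzzzzzzzzzyyyyyyyyyyyyyyykkkkkkkkkkkkkkkkkkkk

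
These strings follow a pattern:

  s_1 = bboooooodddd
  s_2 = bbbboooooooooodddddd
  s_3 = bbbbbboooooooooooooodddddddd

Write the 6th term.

bbbbbbbbbbbboooooooooooooooooooooooooodddddddddddddd

The n-th term is 2n-2 b's then 4n-2 o's then 2n d's, where the shown terms are n = 2, 3, 4.
At n = 7 the blocks have lengths 12, 26, 14.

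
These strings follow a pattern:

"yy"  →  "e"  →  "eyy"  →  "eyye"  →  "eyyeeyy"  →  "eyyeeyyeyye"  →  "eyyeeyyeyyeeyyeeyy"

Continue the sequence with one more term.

eyyeeyyeyyeeyyeeyyeyyeeyyeyye

This is a Fibonacci-style word recurrence s(k) = s(k−1)·s(k−2): e.g. e·yy = eyy.
Continuing: eyyeeyyeyyeeyyeeyy · eyyeeyyeyye gives term 8.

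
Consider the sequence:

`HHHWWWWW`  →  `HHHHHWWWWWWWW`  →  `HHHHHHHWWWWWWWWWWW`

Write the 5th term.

HHHHHHHHHHHWWWWWWWWWWWWWWWWW

The n-th term is 2n+1 H's then 3n+2 W's (n = 1, 2, …).
At n = 5 the blocks have lengths 11, 17.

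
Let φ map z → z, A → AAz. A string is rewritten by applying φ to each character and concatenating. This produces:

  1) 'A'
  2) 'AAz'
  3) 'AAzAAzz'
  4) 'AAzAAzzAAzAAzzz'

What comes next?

AAzAAzzAAzAAzzzAAzAAzzAAzAAzzzz

Replace each of the 15 characters of AAzAAzzAAzAAzzz in place — AAz AAz z AAz AAz z z AAz AAz z AAz AAz z z z — and concatenate.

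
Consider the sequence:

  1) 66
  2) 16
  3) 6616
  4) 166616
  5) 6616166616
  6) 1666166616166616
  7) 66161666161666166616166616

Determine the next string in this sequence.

Each term (from the third on) is the two preceding terms concatenated in order: term 3 = 66·16 = 6616.
The next term joins 1666166616166616 and 66161666161666166616166616.

166616661616661666161666161666166616166616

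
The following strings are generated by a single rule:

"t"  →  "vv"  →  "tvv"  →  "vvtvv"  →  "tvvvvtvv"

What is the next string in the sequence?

vvtvvtvvvvtvv

From term 3 onward, concatenate the second-to-last term with the last: t·vv = tvv, vv·tvv = vvtvv, …
Continuing: vvtvv · tvvvvtvv gives term 6.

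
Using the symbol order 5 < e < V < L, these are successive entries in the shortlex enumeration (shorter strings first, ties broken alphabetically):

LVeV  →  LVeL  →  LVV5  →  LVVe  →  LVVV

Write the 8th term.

Stepping forward 3 times from LVVV: LVVV → LVVL → LVL5, then the target.

LVLe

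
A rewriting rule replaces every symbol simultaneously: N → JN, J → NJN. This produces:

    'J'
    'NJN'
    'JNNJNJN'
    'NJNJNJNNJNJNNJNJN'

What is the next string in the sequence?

JNNJNJNNJNJNNJNJNJNNJNJNNJNJNJNNJNJNNJNJN

φ(NJNJNJNNJNJNNJNJN) expands symbol-by-symbol to JN NJN JN NJN JN NJN JN JN NJN JN NJN JN JN NJN JN NJN JN; joining the 17 pieces gives the next term.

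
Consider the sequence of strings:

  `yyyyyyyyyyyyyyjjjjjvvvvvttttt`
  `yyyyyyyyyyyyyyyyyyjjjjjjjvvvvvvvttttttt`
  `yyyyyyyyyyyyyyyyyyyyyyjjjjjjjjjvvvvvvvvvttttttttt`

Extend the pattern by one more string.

yyyyyyyyyyyyyyyyyyyyyyyyyyjjjjjjjjjjjvvvvvvvvvvvttttttttttt

Term n consists of 4n+2 y's, followed by 2n-1 j's, followed by 2n-1 v's, followed by 2n-1 t's, where the shown terms are n = 3, 4, 5.
Setting n = 6 gives 26, 11, 11, 11 characters in each block.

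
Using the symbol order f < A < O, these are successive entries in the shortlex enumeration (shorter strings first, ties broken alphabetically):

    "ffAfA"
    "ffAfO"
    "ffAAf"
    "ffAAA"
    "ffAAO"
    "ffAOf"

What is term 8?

Continuing the enumeration 2 steps past ffAOf: ffAOf → ffAOA → (answer).

ffAOO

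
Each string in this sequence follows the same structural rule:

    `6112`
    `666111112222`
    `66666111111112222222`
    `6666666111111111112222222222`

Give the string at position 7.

6666666666666111111111111111111112222222222222222222

Term n consists of 2n-1 6's, followed by 3n-1 1's, followed by 3n-2 2's (n = 1, 2, …).
Setting n = 7 gives 13, 20, 19 characters in each block.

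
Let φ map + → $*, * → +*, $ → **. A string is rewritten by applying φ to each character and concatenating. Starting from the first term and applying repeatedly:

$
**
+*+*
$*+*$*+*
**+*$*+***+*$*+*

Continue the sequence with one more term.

+*+*$*+***+*$*+*+*+*$*+***+*$*+*

Replace each of the 16 characters of **+*$*+***+*$*+* in place — +* +* $* +* ** +* $* +* +* +* $* +* ** +* $* +* — and concatenate.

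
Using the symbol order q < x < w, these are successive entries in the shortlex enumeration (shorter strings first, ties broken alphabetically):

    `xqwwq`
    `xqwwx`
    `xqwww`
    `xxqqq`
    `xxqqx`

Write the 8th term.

xxqxx

Advancing 3 positions from xxqqx through xxqqx → xxqqw → xxqxq reaches term 8.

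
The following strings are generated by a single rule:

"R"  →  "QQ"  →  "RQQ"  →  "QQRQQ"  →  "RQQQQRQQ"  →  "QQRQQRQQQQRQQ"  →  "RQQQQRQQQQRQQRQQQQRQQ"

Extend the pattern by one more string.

This is a Fibonacci-style word recurrence s(k) = s(k−2)·s(k−1): e.g. R·QQ = RQQ.
The next term joins QQRQQRQQQQRQQ and RQQQQRQQQQRQQRQQQQRQQ.

QQRQQRQQQQRQQRQQQQRQQQQRQQRQQQQRQQ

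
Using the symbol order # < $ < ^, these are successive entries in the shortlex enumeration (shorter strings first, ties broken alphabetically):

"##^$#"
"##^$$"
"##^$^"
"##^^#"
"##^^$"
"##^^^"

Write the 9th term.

Stepping forward 3 times from ##^^^: ##^^^ → #$### → #$##$, then the target.

#$##^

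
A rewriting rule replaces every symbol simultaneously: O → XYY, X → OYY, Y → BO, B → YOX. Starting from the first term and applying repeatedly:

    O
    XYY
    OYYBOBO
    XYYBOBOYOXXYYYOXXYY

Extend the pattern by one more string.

Replace each of the 19 characters of XYYBOBOYOXXYYYOXXYY in place — OYY BO BO YOX XYY YOX XYY BO XYY OYY OYY BO BO BO XYY OYY OYY BO BO — and concatenate.

OYYBOBOYOXXYYYOXXYYBOXYYOYYOYYBOBOBOXYYOYYOYYBOBO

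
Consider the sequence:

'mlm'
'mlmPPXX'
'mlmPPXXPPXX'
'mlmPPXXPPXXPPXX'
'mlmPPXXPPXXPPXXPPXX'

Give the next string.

Every step adds PPXX to the end: s(k+1) = s(k)·PPXX.
Applying this once more to mlmPPXXPPXXPPXXPPXX:

mlmPPXXPPXXPPXXPPXXPPXX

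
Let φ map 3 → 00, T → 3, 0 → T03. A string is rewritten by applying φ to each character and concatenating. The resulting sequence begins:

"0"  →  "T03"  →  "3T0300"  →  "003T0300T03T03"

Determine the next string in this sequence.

Rewriting the 14 symbols of 003T0300T03T03 one by one yields T03 T03 00 3 T03 00 T03 T03 3 T03 00 3 T03 00; concatenated:

T03T03003T0300T03T033T03003T0300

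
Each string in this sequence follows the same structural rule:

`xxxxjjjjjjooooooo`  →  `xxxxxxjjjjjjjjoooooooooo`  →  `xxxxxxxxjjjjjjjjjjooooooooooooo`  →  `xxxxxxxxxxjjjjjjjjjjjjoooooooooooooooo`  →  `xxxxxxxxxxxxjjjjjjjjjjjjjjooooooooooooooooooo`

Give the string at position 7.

xxxxxxxxxxxxxxxxjjjjjjjjjjjjjjjjjjooooooooooooooooooooooooo

Reading off run lengths: x runs 4, 6, 8, 10, 12; j runs 6, 8, 10, 12, 14; o runs 7, 10, 13, 16, 19 — each is linear in n, where the shown terms are n = 2, 3, 4, 5, 6.
At n = 8 the blocks have lengths 16, 18, 25.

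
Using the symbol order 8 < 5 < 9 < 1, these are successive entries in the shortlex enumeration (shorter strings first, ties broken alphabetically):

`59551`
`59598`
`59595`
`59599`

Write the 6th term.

59518

Advancing 2 positions from 59599 through 59599 → 59591 reaches term 6.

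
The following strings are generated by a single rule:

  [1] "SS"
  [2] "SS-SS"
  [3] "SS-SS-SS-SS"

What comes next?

Every step duplicates the string with '-' between the halves.
Doubling SS-SS-SS-SS with '-' between the halves:

SS-SS-SS-SS-SS-SS-SS-SS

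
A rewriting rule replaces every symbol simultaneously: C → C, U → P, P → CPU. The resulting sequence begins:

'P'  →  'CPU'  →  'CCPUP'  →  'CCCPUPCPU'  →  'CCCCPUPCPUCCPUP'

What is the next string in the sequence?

Rewriting the 15 symbols of CCCCPUPCPUCCPUP one by one yields C C C C CPU P CPU C CPU P C C CPU P CPU; concatenated:

CCCCCPUPCPUCCPUPCCCPUPCPU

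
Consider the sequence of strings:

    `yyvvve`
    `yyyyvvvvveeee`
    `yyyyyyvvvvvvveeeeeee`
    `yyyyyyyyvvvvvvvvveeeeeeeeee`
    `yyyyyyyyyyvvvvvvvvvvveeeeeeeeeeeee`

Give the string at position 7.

Each string has the form y^{2n} v^{2n+1} e^{3n-2} (n = 1, 2, …).
At n = 7 the blocks have lengths 14, 15, 19.

yyyyyyyyyyyyyyvvvvvvvvvvvvvvveeeeeeeeeeeeeeeeeee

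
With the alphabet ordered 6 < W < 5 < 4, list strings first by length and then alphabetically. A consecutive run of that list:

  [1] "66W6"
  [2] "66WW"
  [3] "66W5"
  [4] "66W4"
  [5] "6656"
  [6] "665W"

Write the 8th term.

6654

Continuing the enumeration 2 steps past 665W: 665W → 6655 → (answer).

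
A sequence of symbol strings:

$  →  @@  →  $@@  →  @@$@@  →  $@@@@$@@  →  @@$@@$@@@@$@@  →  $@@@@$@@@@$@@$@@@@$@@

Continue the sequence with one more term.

@@$@@$@@@@$@@$@@@@$@@@@$@@$@@@@$@@

Each term (from the third on) is the two preceding terms concatenated in order: term 3 = $·@@ = $@@.
So term 8 is @@$@@$@@@@$@@·$@@@@$@@@@$@@$@@@@$@@.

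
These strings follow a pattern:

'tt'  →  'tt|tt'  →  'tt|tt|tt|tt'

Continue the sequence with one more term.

s(k+1) = s(k)·|·s(k) — each term doubles the last with '|' between the halves.
Doubling tt|tt|tt|tt with '|' between the halves:

tt|tt|tt|tt|tt|tt|tt|tt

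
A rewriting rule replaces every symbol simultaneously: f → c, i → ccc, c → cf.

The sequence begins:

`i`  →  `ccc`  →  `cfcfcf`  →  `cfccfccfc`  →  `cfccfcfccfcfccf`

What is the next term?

φ(cfccfcfccfcfccf) expands symbol-by-symbol to cf c cf cf c cf c cf cf c cf c cf cf c; joining the 15 pieces gives the next term.

cfccfcfccfccfcfccfccfcfc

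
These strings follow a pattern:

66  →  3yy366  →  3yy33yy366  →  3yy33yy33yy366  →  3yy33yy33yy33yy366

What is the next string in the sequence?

The strings grow by a fixed prefix 3yy3 each time.
So the next term is 3yy3·3yy33yy33yy33yy366.

3yy33yy33yy33yy33yy366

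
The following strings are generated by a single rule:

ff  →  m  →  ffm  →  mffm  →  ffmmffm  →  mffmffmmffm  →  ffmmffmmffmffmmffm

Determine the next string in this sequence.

Each term (from the third on) is the two preceding terms concatenated in order: term 3 = ff·m = ffm.
The next term joins mffmffmmffm and ffmmffmmffmffmmffm.

mffmffmmffmffmmffmmffmffmmffm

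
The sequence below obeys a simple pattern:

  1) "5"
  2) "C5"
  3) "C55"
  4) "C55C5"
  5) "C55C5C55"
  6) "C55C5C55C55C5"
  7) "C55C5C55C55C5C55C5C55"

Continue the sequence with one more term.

From term 3 onward, concatenate the last term with the second-to-last: C5·5 = C55, C55·C5 = C55C5, …
Continuing: C55C5C55C55C5C55C5C55 · C55C5C55C55C5 gives term 8.

C55C5C55C55C5C55C5C55C55C5C55C55C5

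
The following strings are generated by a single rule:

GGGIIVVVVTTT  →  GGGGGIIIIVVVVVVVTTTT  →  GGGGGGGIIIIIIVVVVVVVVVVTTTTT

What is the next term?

GGGGGGGGGIIIIIIIIVVVVVVVVVVVVVTTTTTT

Term n consists of 2n+1 G's, followed by 2n I's, followed by 3n+1 V's, followed by n+2 T's (n = 1, 2, …).
For the next term, n = 4, so the run lengths are 9, 8, 13, 6.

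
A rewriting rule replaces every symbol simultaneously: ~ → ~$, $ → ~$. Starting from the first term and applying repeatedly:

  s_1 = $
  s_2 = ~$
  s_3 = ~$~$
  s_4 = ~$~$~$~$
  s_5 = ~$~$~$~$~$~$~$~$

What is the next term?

~$~$~$~$~$~$~$~$~$~$~$~$~$~$~$~$

φ(~$~$~$~$~$~$~$~$) expands symbol-by-symbol to ~$ ~$ ~$ ~$ ~$ ~$ ~$ ~$ ~$ ~$ ~$ ~$ ~$ ~$ ~$ ~$; joining the 16 pieces gives the next term.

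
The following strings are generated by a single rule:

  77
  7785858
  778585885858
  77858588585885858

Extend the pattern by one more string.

The strings grow by a fixed suffix 85858 each time.
So the next term is 77858588585885858·85858.

7785858858588585885858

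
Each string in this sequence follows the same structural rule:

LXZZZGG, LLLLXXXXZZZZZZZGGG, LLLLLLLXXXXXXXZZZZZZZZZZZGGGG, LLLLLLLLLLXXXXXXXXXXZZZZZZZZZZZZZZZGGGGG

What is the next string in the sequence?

LLLLLLLLLLLLLXXXXXXXXXXXXXZZZZZZZZZZZZZZZZZZZGGGGGG

Reading off run lengths: L runs 1, 4, 7, 10; X runs 1, 4, 7, 10; Z runs 3, 7, 11, 15; G runs 2, 3, 4, 5 — each is linear in n (n = 1, 2, …).
For the next term, n = 5, so the run lengths are 13, 13, 19, 6.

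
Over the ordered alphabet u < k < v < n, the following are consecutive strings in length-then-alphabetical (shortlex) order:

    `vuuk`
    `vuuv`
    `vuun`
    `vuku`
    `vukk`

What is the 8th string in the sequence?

Continuing the enumeration 3 steps past vukk: vukk → vukv → vukn → (answer).

vuvu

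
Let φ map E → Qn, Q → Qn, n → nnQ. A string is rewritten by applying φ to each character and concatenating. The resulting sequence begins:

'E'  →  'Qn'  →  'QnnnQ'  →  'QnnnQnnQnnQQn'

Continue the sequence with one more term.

Rewriting the 13 symbols of QnnnQnnQnnQQn one by one yields Qn nnQ nnQ nnQ Qn nnQ nnQ Qn nnQ nnQ Qn Qn nnQ; concatenated:

QnnnQnnQnnQQnnnQnnQQnnnQnnQQnQnnnQ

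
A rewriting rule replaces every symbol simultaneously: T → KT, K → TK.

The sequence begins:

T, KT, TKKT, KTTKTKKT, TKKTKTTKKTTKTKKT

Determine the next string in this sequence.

Replace each of the 16 characters of TKKTKTTKKTTKTKKT in place — KT TK TK KT TK KT KT TK TK KT KT TK KT TK TK KT — and concatenate.

KTTKTKKTTKKTKTTKTKKTKTTKKTTKTKKT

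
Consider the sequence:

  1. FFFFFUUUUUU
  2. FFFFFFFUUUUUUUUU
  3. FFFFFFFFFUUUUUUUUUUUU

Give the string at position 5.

FFFFFFFFFFFFFUUUUUUUUUUUUUUUUUU

Reading off run lengths: F runs 5, 7, 9; U runs 6, 9, 12 — each is linear in n, where the shown terms are n = 2, 3, 4.
Setting n = 6 gives 13, 18 characters in each block.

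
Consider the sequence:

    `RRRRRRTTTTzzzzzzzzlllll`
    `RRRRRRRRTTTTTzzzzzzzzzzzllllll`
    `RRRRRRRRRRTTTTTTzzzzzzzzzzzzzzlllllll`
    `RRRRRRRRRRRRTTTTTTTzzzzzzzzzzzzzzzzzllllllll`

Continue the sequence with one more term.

Term n consists of 2n R's, followed by n+1 T's, followed by 3n-1 z's, followed by n+2 l's, where the shown terms are n = 3, 4, 5, 6.
At n = 7 the blocks have lengths 14, 8, 20, 9.

RRRRRRRRRRRRRRTTTTTTTTzzzzzzzzzzzzzzzzzzzzlllllllll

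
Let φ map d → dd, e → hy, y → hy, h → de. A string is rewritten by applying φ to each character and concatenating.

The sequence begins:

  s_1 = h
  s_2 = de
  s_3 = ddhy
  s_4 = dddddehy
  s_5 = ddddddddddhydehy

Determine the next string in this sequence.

Applying the rule to each of the 16 symbols of ddddddddddhydehy gives the pieces dd dd dd dd dd dd dd dd dd dd de hy dd hy de hy, which concatenate to the answer.

dddddddddddddddddddddehyddhydehy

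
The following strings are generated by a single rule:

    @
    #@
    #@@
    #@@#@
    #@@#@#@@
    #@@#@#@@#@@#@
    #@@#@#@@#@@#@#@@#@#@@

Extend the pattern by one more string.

Each term (from the third on) is the previous term followed by the one before it: term 3 = #@·@ = #@@.
Continuing: #@@#@#@@#@@#@#@@#@#@@ · #@@#@#@@#@@#@ gives term 8.

#@@#@#@@#@@#@#@@#@#@@#@@#@#@@#@@#@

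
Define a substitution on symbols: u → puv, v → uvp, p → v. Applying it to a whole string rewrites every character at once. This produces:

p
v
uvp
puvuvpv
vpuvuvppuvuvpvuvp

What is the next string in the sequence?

φ(vpuvuvppuvuvpvuvp) expands symbol-by-symbol to uvp v puv uvp puv uvp v v puv uvp puv uvp v uvp puv uvp v; joining the 17 pieces gives the next term.

uvpvpuvuvppuvuvpvvpuvuvppuvuvpvuvppuvuvpv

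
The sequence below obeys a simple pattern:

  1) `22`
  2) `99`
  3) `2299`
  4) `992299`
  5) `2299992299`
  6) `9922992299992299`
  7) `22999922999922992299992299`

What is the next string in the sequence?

992299229999229922999922999922992299992299

Each term (from the third on) is the two preceding terms concatenated in order: term 3 = 22·99 = 2299.
The next term joins 9922992299992299 and 22999922999922992299992299.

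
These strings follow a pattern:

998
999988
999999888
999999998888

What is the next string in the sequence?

Each string has the form 9^{2n} 8^{n} (n = 1, 2, …).
For the next term, n = 5, so the run lengths are 10, 5.

999999999988888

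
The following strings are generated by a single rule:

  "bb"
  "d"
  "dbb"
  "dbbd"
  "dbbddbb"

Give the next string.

Each term (from the third on) is the previous term followed by the one before it: term 3 = d·bb = dbb.
The next term joins dbbddbb and dbbd.

dbbddbbdbbd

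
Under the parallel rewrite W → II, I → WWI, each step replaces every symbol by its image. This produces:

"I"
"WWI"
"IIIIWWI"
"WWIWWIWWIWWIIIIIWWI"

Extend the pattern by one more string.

IIIIWWIIIIIWWIIIIIWWIIIIIWWIWWIWWIWWIWWIIIIIWWI

φ(WWIWWIWWIWWIIIIIWWI) expands symbol-by-symbol to II II WWI II II WWI II II WWI II II WWI WWI WWI WWI WWI II II WWI; joining the 19 pieces gives the next term.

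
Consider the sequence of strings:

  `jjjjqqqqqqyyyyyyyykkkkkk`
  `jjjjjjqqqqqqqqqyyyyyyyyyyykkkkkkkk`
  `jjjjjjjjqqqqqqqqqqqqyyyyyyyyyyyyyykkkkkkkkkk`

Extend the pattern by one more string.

jjjjjjjjjjqqqqqqqqqqqqqqqyyyyyyyyyyyyyyyyykkkkkkkkkkkk

Reading off run lengths: j runs 4, 6, 8; q runs 6, 9, 12; y runs 8, 11, 14; k runs 6, 8, 10 — each is linear in n, where the shown terms are n = 2, 3, 4.
At n = 5 the blocks have lengths 10, 15, 17, 12.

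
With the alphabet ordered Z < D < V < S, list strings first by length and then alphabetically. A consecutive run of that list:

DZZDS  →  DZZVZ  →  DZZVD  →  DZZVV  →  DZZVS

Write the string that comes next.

Treat DZZVS as a base-4 numeral over the given alphabet and add one, carrying through any trailing S's.

DZZSZ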